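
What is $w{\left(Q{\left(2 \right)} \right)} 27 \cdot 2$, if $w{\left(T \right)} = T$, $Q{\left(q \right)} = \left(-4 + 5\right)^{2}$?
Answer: $54$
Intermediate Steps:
$Q{\left(q \right)} = 1$ ($Q{\left(q \right)} = 1^{2} = 1$)
$w{\left(Q{\left(2 \right)} \right)} 27 \cdot 2 = 1 \cdot 27 \cdot 2 = 27 \cdot 2 = 54$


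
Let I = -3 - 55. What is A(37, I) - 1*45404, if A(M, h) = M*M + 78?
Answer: -43957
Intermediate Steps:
I = -58
A(M, h) = 78 + M² (A(M, h) = M² + 78 = 78 + M²)
A(37, I) - 1*45404 = (78 + 37²) - 1*45404 = (78 + 1369) - 45404 = 1447 - 45404 = -43957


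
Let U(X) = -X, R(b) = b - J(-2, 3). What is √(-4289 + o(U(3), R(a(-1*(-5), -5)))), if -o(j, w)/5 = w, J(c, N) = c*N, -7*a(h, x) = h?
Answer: 16*I*√826/7 ≈ 65.692*I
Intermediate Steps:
a(h, x) = -h/7
J(c, N) = N*c
R(b) = 6 + b (R(b) = b - 3*(-2) = b - 1*(-6) = b + 6 = 6 + b)
o(j, w) = -5*w
√(-4289 + o(U(3), R(a(-1*(-5), -5)))) = √(-4289 - 5*(6 - (-1)*(-5)/7)) = √(-4289 - 5*(6 - ⅐*5)) = √(-4289 - 5*(6 - 5/7)) = √(-4289 - 5*37/7) = √(-4289 - 185/7) = √(-30208/7) = 16*I*√826/7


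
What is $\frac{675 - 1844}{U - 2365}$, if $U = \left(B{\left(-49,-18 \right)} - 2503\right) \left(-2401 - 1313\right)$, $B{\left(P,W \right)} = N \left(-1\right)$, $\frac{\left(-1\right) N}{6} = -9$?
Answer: $- \frac{1169}{9494333} \approx -0.00012313$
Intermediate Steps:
$N = 54$ ($N = \left(-6\right) \left(-9\right) = 54$)
$B{\left(P,W \right)} = -54$ ($B{\left(P,W \right)} = 54 \left(-1\right) = -54$)
$U = 9496698$ ($U = \left(-54 - 2503\right) \left(-2401 - 1313\right) = \left(-2557\right) \left(-3714\right) = 9496698$)
$\frac{675 - 1844}{U - 2365} = \frac{675 - 1844}{9496698 - 2365} = - \frac{1169}{9494333}$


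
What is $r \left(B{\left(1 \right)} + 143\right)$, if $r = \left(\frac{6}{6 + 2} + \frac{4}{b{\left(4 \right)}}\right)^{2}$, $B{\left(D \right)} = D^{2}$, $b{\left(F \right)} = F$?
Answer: $441$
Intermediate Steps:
$r = \frac{49}{16}$ ($r = \left(\frac{6}{6 + 2} + \frac{4}{4}\right)^{2} = \left(\frac{6}{8} + 4 \cdot \frac{1}{4}\right)^{2} = \left(6 \cdot \frac{1}{8} + 1\right)^{2} = \left(\frac{3}{4} + 1\right)^{2} = \left(\frac{7}{4}\right)^{2} = \frac{49}{16} \approx 3.0625$)
$r \left(B{\left(1 \right)} + 143\right) = \frac{49 \left(1^{2} + 143\right)}{16} = \frac{49 \left(1 + 143\right)}{16} = \frac{49}{16} \cdot 144 = 441$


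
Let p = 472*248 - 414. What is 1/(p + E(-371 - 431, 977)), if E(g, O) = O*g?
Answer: -1/666912 ≈ -1.4994e-6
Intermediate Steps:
p = 116642 (p = 117056 - 414 = 116642)
1/(p + E(-371 - 431, 977)) = 1/(116642 + 977*(-371 - 431)) = 1/(116642 + 977*(-802)) = 1/(116642 - 783554) = 1/(-666912) = -1/666912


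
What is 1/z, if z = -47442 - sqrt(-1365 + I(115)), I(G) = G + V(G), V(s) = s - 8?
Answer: I/(3*(sqrt(127) - 15814*I)) ≈ -2.1078e-5 + 1.5021e-8*I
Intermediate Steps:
V(s) = -8 + s
I(G) = -8 + 2*G (I(G) = G + (-8 + G) = -8 + 2*G)
z = -47442 - 3*I*sqrt(127) (z = -47442 - sqrt(-1365 + (-8 + 2*115)) = -47442 - sqrt(-1365 + (-8 + 230)) = -47442 - sqrt(-1365 + 222) = -47442 - sqrt(-1143) = -47442 - 3*I*sqrt(127) ≈ -47442.0 - 33.808*I)
1/z = 1/(-47442 - 3*I*sqrt(127))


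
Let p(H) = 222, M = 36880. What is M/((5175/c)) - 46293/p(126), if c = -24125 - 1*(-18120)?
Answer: -658728841/15318 ≈ -43004.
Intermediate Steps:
c = -6005 (c = -24125 + 18120 = -6005)
M/((5175/c)) - 46293/p(126) = 36880/((5175/(-6005))) - 46293/222 = 36880/((5175*(-1/6005))) - 46293*1/222 = 36880/(-1035/1201) - 15431/74 = 36880*(-1201/1035) - 15431/74 = -8858576/207 - 15431/74 = -658728841/15318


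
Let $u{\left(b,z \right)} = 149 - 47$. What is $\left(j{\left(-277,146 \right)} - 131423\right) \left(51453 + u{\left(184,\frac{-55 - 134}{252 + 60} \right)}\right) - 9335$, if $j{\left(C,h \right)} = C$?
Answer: $-6789802835$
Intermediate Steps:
$u{\left(b,z \right)} = 102$
$\left(j{\left(-277,146 \right)} - 131423\right) \left(51453 + u{\left(184,\frac{-55 - 134}{252 + 60} \right)}\right) - 9335 = \left(-277 - 131423\right) \left(51453 + 102\right) - 9335 = \left(-131700\right) 51555 - 9335 = -6789793500 - 9335 = -6789802835$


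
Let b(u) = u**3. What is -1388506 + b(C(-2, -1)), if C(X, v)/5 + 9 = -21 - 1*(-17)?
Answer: -1663131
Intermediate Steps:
C(X, v) = -65 (C(X, v) = -45 + 5*(-21 - 1*(-17)) = -45 + 5*(-21 + 17) = -45 + 5*(-4) = -45 - 20 = -65)
-1388506 + b(C(-2, -1)) = -1388506 + (-65)**3 = -1388506 - 274625 = -1663131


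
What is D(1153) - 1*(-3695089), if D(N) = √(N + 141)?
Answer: 3695089 + √1294 ≈ 3.6951e+6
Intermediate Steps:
D(N) = √(141 + N)
D(1153) - 1*(-3695089) = √(141 + 1153) - 1*(-3695089) = √1294 + 3695089 = 3695089 + √1294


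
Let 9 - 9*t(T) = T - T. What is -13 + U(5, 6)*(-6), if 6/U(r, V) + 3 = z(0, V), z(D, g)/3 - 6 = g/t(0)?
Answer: -155/11 ≈ -14.091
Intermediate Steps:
t(T) = 1 (t(T) = 1 - (T - T)/9 = 1 - ⅑*0 = 1 + 0 = 1)
z(D, g) = 18 + 3*g (z(D, g) = 18 + 3*(g/1) = 18 + 3*(g*1) = 18 + 3*g)
U(r, V) = 6/(15 + 3*V) (U(r, V) = 6/(-3 + (18 + 3*V)) = 6/(15 + 3*V))
-13 + U(5, 6)*(-6) = -13 + (2/(5 + 6))*(-6) = -13 + (2/11)*(-6) = -13 - 12/11 = -155/11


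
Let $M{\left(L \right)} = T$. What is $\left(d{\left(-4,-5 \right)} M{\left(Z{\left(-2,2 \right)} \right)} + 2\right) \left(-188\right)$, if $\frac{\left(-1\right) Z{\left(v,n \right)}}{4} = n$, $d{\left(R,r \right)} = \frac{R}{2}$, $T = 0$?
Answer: $-376$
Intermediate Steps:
$d{\left(R,r \right)} = \frac{R}{2}$ ($d{\left(R,r \right)} = R \frac{1}{2} = \frac{R}{2}$)
$Z{\left(v,n \right)} = - 4 n$
$M{\left(L \right)} = 0$
$\left(d{\left(-4,-5 \right)} M{\left(Z{\left(-2,2 \right)} \right)} + 2\right) \left(-188\right) = \left(\frac{1}{2} \left(-4\right) 0 + 2\right) \left(-188\right) = \left(\left(-2\right) 0 + 2\right) \left(-188\right) = \left(0 + 2\right) \left(-188\right) = 2 \left(-188\right) = -376$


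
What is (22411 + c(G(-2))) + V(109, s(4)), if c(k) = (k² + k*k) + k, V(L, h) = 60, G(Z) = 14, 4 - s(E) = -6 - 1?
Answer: 22877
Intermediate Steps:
s(E) = 11 (s(E) = 4 - (-6 - 1) = 4 - 1*(-7) = 4 + 7 = 11)
c(k) = k + 2*k² (c(k) = (k² + k²) + k = 2*k² + k = k + 2*k²)
(22411 + c(G(-2))) + V(109, s(4)) = (22411 + 14*(1 + 2*14)) + 60 = (22411 + 14*(1 + 28)) + 60 = (22411 + 14*29) + 60 = (22411 + 406) + 60 = 22817 + 60 = 22877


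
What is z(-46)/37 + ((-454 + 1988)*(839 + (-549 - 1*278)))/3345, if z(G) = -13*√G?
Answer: 6136/1115 - 13*I*√46/37 ≈ 5.5031 - 2.383*I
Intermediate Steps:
z(-46)/37 + ((-454 + 1988)*(839 + (-549 - 1*278)))/3345 = -13*I*√46/37 + ((-454 + 1988)*(839 + (-549 - 1*278)))/3345 = -13*I*√46*(1/37) + (1534*(839 + (-549 - 278)))*(1/3345) = -13*I*√46*(1/37) + (1534*(839 - 827))*(1/3345) = -13*I*√46/37 + (1534*12)*(1/3345) = -13*I*√46/37 + 18408*(1/3345) = -13*I*√46/37 + 6136/1115 = 6136/1115 - 13*I*√46/37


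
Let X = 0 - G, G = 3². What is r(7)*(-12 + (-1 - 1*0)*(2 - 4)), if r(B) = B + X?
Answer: 20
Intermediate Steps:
G = 9
X = -9 (X = 0 - 1*9 = 0 - 9 = -9)
r(B) = -9 + B (r(B) = B - 9 = -9 + B)
r(7)*(-12 + (-1 - 1*0)*(2 - 4)) = (-9 + 7)*(-12 + (-1 - 1*0)*(2 - 4)) = -2*(-12 + (-1 + 0)*(-2)) = -2*(-12 - 1*(-2)) = -2*(-12 + 2) = -2*(-10) = 20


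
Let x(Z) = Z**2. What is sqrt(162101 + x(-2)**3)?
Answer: sqrt(162165) ≈ 402.70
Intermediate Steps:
sqrt(162101 + x(-2)**3) = sqrt(162101 + ((-2)**2)**3) = sqrt(162101 + 4**3) = sqrt(162101 + 64) = sqrt(162165)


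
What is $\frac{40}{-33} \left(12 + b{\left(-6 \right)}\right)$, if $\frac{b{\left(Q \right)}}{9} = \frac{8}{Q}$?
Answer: $0$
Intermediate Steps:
$b{\left(Q \right)} = \frac{72}{Q}$ ($b{\left(Q \right)} = 9 \frac{8}{Q} = \frac{72}{Q}$)
$\frac{40}{-33} \left(12 + b{\left(-6 \right)}\right) = \frac{40}{-33} \left(12 + \frac{72}{-6}\right) = 40 \left(- \frac{1}{33}\right) \left(12 + 72 \left(- \frac{1}{6}\right)\right) = - \frac{40 \left(12 - 12\right)}{33} = \left(- \frac{40}{33}\right) 0 = 0$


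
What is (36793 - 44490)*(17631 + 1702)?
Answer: -148806101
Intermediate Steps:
(36793 - 44490)*(17631 + 1702) = -7697*19333 = -148806101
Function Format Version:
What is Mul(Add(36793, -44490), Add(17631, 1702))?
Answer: -148806101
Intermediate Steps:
Mul(Add(36793, -44490), Add(17631, 1702)) = Mul(-7697, 19333) = -148806101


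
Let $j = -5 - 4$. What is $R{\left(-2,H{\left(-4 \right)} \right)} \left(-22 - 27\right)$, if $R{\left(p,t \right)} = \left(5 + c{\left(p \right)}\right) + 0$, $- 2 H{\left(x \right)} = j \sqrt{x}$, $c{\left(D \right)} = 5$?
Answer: $-490$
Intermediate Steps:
$j = -9$
$H{\left(x \right)} = \frac{9 \sqrt{x}}{2}$ ($H{\left(x \right)} = - \frac{\left(-9\right) \sqrt{x}}{2} = \frac{9 \sqrt{x}}{2}$)
$R{\left(p,t \right)} = 10$ ($R{\left(p,t \right)} = \left(5 + 5\right) + 0 = 10 + 0 = 10$)
$R{\left(-2,H{\left(-4 \right)} \right)} \left(-22 - 27\right) = 10 \left(-22 - 27\right) = 10 \left(-49\right) = -490$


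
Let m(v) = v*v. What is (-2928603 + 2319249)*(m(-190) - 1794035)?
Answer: 1071204723990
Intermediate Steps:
m(v) = v**2
(-2928603 + 2319249)*(m(-190) - 1794035) = (-2928603 + 2319249)*((-190)**2 - 1794035) = -609354*(36100 - 1794035) = -609354*(-1757935) = 1071204723990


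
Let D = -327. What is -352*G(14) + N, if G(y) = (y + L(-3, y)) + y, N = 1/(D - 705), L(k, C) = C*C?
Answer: -81371137/1032 ≈ -78848.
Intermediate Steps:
L(k, C) = C**2
N = -1/1032 (N = 1/(-327 - 705) = 1/(-1032) = -1/1032 ≈ -0.00096899)
G(y) = y**2 + 2*y (G(y) = (y + y**2) + y = y**2 + 2*y)
-352*G(14) + N = -4928*(2 + 14) - 1/1032 = -4928*16 - 1/1032 = -352*224 - 1/1032 = -78848 - 1/1032 = -81371137/1032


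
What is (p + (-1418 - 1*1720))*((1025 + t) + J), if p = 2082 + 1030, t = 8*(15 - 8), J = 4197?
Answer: -137228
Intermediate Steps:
t = 56 (t = 8*7 = 56)
p = 3112
(p + (-1418 - 1*1720))*((1025 + t) + J) = (3112 + (-1418 - 1*1720))*((1025 + 56) + 4197) = (3112 + (-1418 - 1720))*(1081 + 4197) = (3112 - 3138)*5278 = -26*5278 = -137228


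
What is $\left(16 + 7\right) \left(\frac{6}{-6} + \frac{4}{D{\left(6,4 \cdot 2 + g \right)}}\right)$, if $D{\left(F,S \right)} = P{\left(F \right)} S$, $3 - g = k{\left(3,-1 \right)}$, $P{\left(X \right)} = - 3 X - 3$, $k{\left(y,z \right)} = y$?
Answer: $- \frac{989}{42} \approx -23.548$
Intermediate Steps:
$P{\left(X \right)} = -3 - 3 X$
$g = 0$ ($g = 3 - 3 = 0$)
$D{\left(F,S \right)} = S \left(-3 - 3 F\right)$ ($D{\left(F,S \right)} = \left(-3 - 3 F\right) S = S \left(-3 - 3 F\right)$)
$\left(16 + 7\right) \left(\frac{6}{-6} + \frac{4}{D{\left(6,4 \cdot 2 + g \right)}}\right) = \left(16 + 7\right) \left(\frac{6}{-6} + \frac{4}{\left(-3\right) \left(4 \cdot 2 + 0\right) \left(1 + 6\right)}\right) = 23 \left(6 \left(- \frac{1}{6}\right) + \frac{4}{\left(-3\right) \left(8 + 0\right) 7}\right) = 23 \left(-1 + \frac{4}{\left(-3\right) 8 \cdot 7}\right) = 23 \left(-1 + \frac{4}{-168}\right) = 23 \left(-1 + 4 \left(- \frac{1}{168}\right)\right) = 23 \left(-1 - \frac{1}{42}\right) = 23 \left(- \frac{43}{42}\right) = - \frac{989}{42}$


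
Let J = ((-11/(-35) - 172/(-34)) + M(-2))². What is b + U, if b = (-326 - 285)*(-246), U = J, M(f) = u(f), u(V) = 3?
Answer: 53236901974/354025 ≈ 1.5038e+5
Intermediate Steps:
M(f) = 3
J = 24820324/354025 (J = ((-11/(-35) - 172/(-34)) + 3)² = ((-11*(-1/35) - 172*(-1/34)) + 3)² = ((11/35 + 86/17) + 3)² = (3197/595 + 3)² = (4982/595)² = 24820324/354025 ≈ 70.109)
U = 24820324/354025 ≈ 70.109
b = 150306 (b = -611*(-246) = 150306)
b + U = 150306 + 24820324/354025 = 53236901974/354025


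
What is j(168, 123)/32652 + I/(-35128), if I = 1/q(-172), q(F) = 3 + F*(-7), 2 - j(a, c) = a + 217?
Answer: -4059759905/346107085848 ≈ -0.011730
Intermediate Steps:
j(a, c) = -215 - a (j(a, c) = 2 - (a + 217) = 2 - (217 + a) = 2 + (-217 - a) = -215 - a)
q(F) = 3 - 7*F
I = 1/1207 (I = 1/(3 - 7*(-172)) = 1/(3 + 1204) = 1/1207 ≈ 0.00082850)
j(168, 123)/32652 + I/(-35128) = (-215 - 1*168)/32652 + (1/1207)/(-35128) = (-215 - 168)*(1/32652) + (1/1207)*(-1/35128) = -383*1/32652 - 1/42399496 = -383/32652 - 1/42399496 = -4059759905/346107085848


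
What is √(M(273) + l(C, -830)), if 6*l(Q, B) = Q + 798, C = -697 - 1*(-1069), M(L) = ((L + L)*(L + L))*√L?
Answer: √(195 + 298116*√273) ≈ 2219.4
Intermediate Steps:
M(L) = 4*L^(5/2) (M(L) = ((2*L)*(2*L))*√L = (4*L²)*√L = 4*L^(5/2))
C = 372 (C = -697 + 1069 = 372)
l(Q, B) = 133 + Q/6 (l(Q, B) = (Q + 798)/6 = (798 + Q)/6 = 133 + Q/6)
√(M(273) + l(C, -830)) = √(4*273^(5/2) + (133 + (⅙)*372)) = √(4*(74529*√273) + (133 + 62)) = √(298116*√273 + 195) = √(195 + 298116*√273)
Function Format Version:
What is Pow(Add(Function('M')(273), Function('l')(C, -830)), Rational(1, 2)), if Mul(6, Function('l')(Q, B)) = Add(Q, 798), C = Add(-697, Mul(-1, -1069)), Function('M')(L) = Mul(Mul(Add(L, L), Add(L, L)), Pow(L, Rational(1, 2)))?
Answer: Pow(Add(195, Mul(298116, Pow(273, Rational(1, 2)))), Rational(1, 2)) ≈ 2219.4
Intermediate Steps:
Function('M')(L) = Mul(4, Pow(L, Rational(5, 2))) (Function('M')(L) = Mul(Mul(Mul(2, L), Mul(2, L)), Pow(L, Rational(1, 2))) = Mul(Mul(4, Pow(L, 2)), Pow(L, Rational(1, 2))) = Mul(4, Pow(L, Rational(5, 2))))
C = 372 (C = Add(-697, 1069) = 372)
Function('l')(Q, B) = Add(133, Mul(Rational(1, 6), Q)) (Function('l')(Q, B) = Mul(Rational(1, 6), Add(Q, 798)) = Mul(Rational(1, 6), Add(798, Q)) = Add(133, Mul(Rational(1, 6), Q)))
Pow(Add(Function('M')(273), Function('l')(C, -830)), Rational(1, 2)) = Pow(Add(Mul(4, Pow(273, Rational(5, 2))), Add(133, Mul(Rational(1, 6), 372))), Rational(1, 2)) = Pow(Add(Mul(4, Mul(74529, Pow(273, Rational(1, 2)))), Add(133, 62)), Rational(1, 2)) = Pow(Add(Mul(298116, Pow(273, Rational(1, 2))), 195), Rational(1, 2)) = Pow(Add(195, Mul(298116, Pow(273, Rational(1, 2)))), Rational(1, 2))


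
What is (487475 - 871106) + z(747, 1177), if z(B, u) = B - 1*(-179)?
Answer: -382705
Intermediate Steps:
z(B, u) = 179 + B (z(B, u) = B + 179 = 179 + B)
(487475 - 871106) + z(747, 1177) = (487475 - 871106) + (179 + 747) = -383631 + 926 = -382705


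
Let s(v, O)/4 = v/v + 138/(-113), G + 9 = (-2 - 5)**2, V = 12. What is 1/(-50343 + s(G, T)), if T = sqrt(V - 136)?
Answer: -113/5688859 ≈ -1.9863e-5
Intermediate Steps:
T = 2*I*sqrt(31) (T = sqrt(12 - 136) = sqrt(-124) = 2*I*sqrt(31) ≈ 11.136*I)
G = 40 (G = -9 + (-2 - 5)**2 = -9 + (-7)**2 = -9 + 49 = 40)
s(v, O) = -100/113 (s(v, O) = 4*(v/v + 138/(-113)) = 4*(1 + 138*(-1/113)) = 4*(1 - 138/113) = 4*(-25/113) = -100/113)
1/(-50343 + s(G, T)) = 1/(-50343 - 100/113) = 1/(-5688859/113) = -113/5688859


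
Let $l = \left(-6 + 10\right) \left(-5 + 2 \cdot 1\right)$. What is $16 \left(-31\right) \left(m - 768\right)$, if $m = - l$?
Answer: $374976$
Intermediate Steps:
$l = -12$ ($l = 4 \left(-5 + 2\right) = 4 \left(-3\right) = -12$)
$m = 12$ ($m = \left(-1\right) \left(-12\right) = 12$)
$16 \left(-31\right) \left(m - 768\right) = 16 \left(-31\right) \left(12 - 768\right) = \left(-496\right) \left(-756\right) = 374976$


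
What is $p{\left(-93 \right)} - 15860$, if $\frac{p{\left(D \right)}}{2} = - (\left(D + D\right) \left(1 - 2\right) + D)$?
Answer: $-16046$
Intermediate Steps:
$p{\left(D \right)} = 2 D$ ($p{\left(D \right)} = 2 \left(- (\left(D + D\right) \left(1 - 2\right) + D)\right) = 2 \left(- (2 D \left(-1\right) + D)\right) = 2 \left(- (- 2 D + D)\right) = 2 \left(- \left(-1\right) D\right) = 2 D$)
$p{\left(-93 \right)} - 15860 = 2 \left(-93\right) - 15860 = -186 - 15860 = -16046$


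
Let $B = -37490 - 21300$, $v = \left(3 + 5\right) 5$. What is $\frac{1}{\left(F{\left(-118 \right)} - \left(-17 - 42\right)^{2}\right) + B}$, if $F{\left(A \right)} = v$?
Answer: $- \frac{1}{62231} \approx -1.6069 \cdot 10^{-5}$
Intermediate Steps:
$v = 40$ ($v = 8 \cdot 5 = 40$)
$F{\left(A \right)} = 40$
$B = -58790$ ($B = -37490 - 21300 = -58790$)
$\frac{1}{\left(F{\left(-118 \right)} - \left(-17 - 42\right)^{2}\right) + B} = \frac{1}{\left(40 - \left(-17 - 42\right)^{2}\right) - 58790} = \frac{1}{\left(40 - \left(-59\right)^{2}\right) - 58790} = \frac{1}{\left(40 - 3481\right) - 58790} = \frac{1}{-3441 - 58790} = \frac{1}{-62231} = - \frac{1}{62231}$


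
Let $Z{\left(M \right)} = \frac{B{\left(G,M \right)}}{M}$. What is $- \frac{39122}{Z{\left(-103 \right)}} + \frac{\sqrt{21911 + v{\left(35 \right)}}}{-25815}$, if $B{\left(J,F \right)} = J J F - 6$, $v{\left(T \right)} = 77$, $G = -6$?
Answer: $- \frac{2014783}{1857} - \frac{2 \sqrt{5497}}{25815} \approx -1085.0$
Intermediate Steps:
$B{\left(J,F \right)} = -6 + F J^{2}$ ($B{\left(J,F \right)} = J^{2} F - 6 = F J^{2} - 6 = -6 + F J^{2}$)
$Z{\left(M \right)} = \frac{-6 + 36 M}{M}$ ($Z{\left(M \right)} = \frac{-6 + M \left(-6\right)^{2}}{M} = \frac{-6 + M 36}{M} = \frac{-6 + 36 M}{M}$)
$- \frac{39122}{Z{\left(-103 \right)}} + \frac{\sqrt{21911 + v{\left(35 \right)}}}{-25815} = - \frac{39122}{36 - \frac{6}{-103}} + \frac{\sqrt{21911 + 77}}{-25815} = - \frac{39122}{36 - - \frac{6}{103}} + \sqrt{21988} \left(- \frac{1}{25815}\right) = - \frac{39122}{36 + \frac{6}{103}} + 2 \sqrt{5497} \left(- \frac{1}{25815}\right) = - \frac{39122}{\frac{3714}{103}} - \frac{2 \sqrt{5497}}{25815} = \left(-39122\right) \frac{103}{3714} - \frac{2 \sqrt{5497}}{25815} = - \frac{2014783}{1857} - \frac{2 \sqrt{5497}}{25815}$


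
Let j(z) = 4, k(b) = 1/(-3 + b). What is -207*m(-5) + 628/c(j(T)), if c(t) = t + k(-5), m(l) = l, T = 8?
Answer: 37109/31 ≈ 1197.1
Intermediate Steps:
c(t) = -⅛ + t (c(t) = t + 1/(-3 - 5) = t + 1/(-8) = t - ⅛ = -⅛ + t)
-207*m(-5) + 628/c(j(T)) = -207*(-5) + 628/(-⅛ + 4) = 1035 + 628/(31/8) = 1035 + 628*(8/31) = 1035 + 5024/31 = 37109/31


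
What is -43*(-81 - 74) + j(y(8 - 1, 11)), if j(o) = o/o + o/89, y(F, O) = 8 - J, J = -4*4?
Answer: 593298/89 ≈ 6666.3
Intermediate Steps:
J = -16
y(F, O) = 24 (y(F, O) = 8 - 1*(-16) = 8 + 16 = 24)
j(o) = 1 + o/89 (j(o) = 1 + o*(1/89) = 1 + o/89)
-43*(-81 - 74) + j(y(8 - 1, 11)) = -43*(-81 - 74) + (1 + (1/89)*24) = -43*(-155) + (1 + 24/89) = 6665 + 113/89 = 593298/89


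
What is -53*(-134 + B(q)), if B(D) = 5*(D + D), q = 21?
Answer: -4028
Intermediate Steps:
B(D) = 10*D (B(D) = 5*(2*D) = 10*D)
-53*(-134 + B(q)) = -53*(-134 + 10*21) = -53*(-134 + 210) = -53*76 = -4028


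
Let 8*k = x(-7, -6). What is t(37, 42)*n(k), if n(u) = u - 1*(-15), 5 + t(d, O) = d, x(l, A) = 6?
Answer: 504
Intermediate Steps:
t(d, O) = -5 + d
k = ¾ (k = (⅛)*6 = ¾ ≈ 0.75000)
n(u) = 15 + u (n(u) = u + 15 = 15 + u)
t(37, 42)*n(k) = (-5 + 37)*(15 + ¾) = 32*(63/4) = 504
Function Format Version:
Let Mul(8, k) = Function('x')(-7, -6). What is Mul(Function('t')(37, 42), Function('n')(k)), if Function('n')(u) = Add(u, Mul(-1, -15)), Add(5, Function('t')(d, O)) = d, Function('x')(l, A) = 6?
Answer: 504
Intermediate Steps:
Function('t')(d, O) = Add(-5, d)
k = Rational(3, 4) (k = Mul(Rational(1, 8), 6) = Rational(3, 4) ≈ 0.75000)
Function('n')(u) = Add(15, u) (Function('n')(u) = Add(u, 15) = Add(15, u))
Mul(Function('t')(37, 42), Function('n')(k)) = Mul(Add(-5, 37), Add(15, Rational(3, 4))) = Mul(32, Rational(63, 4)) = 504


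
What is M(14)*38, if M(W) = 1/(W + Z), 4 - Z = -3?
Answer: 38/21 ≈ 1.8095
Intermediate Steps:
Z = 7 (Z = 4 - 1*(-3) = 4 + 3 = 7)
M(W) = 1/(7 + W) (M(W) = 1/(W + 7) = 1/(7 + W))
M(14)*38 = 38/(7 + 14) = 38/21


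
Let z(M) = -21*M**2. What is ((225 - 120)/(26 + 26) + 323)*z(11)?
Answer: -42945441/52 ≈ -8.2587e+5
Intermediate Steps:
((225 - 120)/(26 + 26) + 323)*z(11) = ((225 - 120)/(26 + 26) + 323)*(-21*11**2) = (105/52 + 323)*(-21*121) = (105*(1/52) + 323)*(-2541) = (105/52 + 323)*(-2541) = (16901/52)*(-2541) = -42945441/52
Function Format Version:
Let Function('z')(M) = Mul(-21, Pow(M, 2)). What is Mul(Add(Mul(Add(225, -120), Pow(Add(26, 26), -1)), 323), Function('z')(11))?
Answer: Rational(-42945441, 52) ≈ -8.2587e+5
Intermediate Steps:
Mul(Add(Mul(Add(225, -120), Pow(Add(26, 26), -1)), 323), Function('z')(11)) = Mul(Add(Mul(Add(225, -120), Pow(Add(26, 26), -1)), 323), Mul(-21, Pow(11, 2))) = Mul(Add(Mul(105, Pow(52, -1)), 323), Mul(-21, 121)) = Mul(Add(Mul(105, Rational(1, 52)), 323), -2541) = Mul(Add(Rational(105, 52), 323), -2541) = Mul(Rational(16901, 52), -2541) = Rational(-42945441, 52)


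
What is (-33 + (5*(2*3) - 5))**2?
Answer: 64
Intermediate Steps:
(-33 + (5*(2*3) - 5))**2 = (-33 + (5*6 - 5))**2 = (-33 + (30 - 5))**2 = (-33 + 25)**2 = (-8)**2 = 64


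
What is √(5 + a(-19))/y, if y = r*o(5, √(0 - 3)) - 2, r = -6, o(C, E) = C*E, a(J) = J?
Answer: -√14/(-2*I + 30*√3) ≈ -0.071902 - 0.0027675*I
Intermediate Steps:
y = -2 - 30*I*√3 (y = -30*√(0 - 3) - 2 = -30*√(-3) - 2 = -30*I*√3 - 2 = -2 - 30*I*√3 ≈ -2.0 - 51.962*I)
√(5 + a(-19))/y = √(5 - 19)/(-2 - 30*I*√3) = √(-14)/(-2 - 30*I*√3) = (I*√14)/(-2 - 30*I*√3) = I*√14/(-2 - 30*I*√3)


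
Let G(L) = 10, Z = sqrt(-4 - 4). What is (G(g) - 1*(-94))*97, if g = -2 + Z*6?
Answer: 10088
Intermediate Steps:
Z = 2*I*sqrt(2) (Z = sqrt(-8) = 2*I*sqrt(2) ≈ 2.8284*I)
g = -2 + 12*I*sqrt(2) (g = -2 + (2*I*sqrt(2))*6 = -2 + 12*I*sqrt(2) ≈ -2.0 + 16.971*I)
(G(g) - 1*(-94))*97 = (10 - 1*(-94))*97 = (10 + 94)*97 = 104*97 = 10088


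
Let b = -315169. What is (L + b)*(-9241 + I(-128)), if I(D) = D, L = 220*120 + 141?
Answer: 2704155732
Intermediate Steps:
L = 26541 (L = 26400 + 141 = 26541)
(L + b)*(-9241 + I(-128)) = (26541 - 315169)*(-9241 - 128) = -288628*(-9369) = 2704155732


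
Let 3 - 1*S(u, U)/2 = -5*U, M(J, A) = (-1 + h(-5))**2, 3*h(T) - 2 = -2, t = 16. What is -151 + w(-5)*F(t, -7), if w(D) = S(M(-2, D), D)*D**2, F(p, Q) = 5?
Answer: -5651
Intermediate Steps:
h(T) = 0 (h(T) = 2/3 + (1/3)*(-2) = 2/3 - 2/3 = 0)
M(J, A) = 1 (M(J, A) = (-1 + 0)**2 = (-1)**2 = 1)
S(u, U) = 6 + 10*U (S(u, U) = 6 - (-10)*U = 6 + 10*U)
w(D) = D**2*(6 + 10*D) (w(D) = (6 + 10*D)*D**2 = D**2*(6 + 10*D))
-151 + w(-5)*F(t, -7) = -151 + ((-5)**2*(6 + 10*(-5)))*5 = -151 + (25*(6 - 50))*5 = -151 + (25*(-44))*5 = -151 - 1100*5 = -151 - 5500 = -5651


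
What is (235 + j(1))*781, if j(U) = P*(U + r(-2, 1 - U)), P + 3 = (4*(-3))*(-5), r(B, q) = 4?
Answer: 406120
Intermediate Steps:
P = 57 (P = -3 + (4*(-3))*(-5) = -3 - 12*(-5) = -3 + 60 = 57)
j(U) = 228 + 57*U (j(U) = 57*(U + 4) = 57*(4 + U) = 228 + 57*U)
(235 + j(1))*781 = (235 + (228 + 57*1))*781 = (235 + (228 + 57))*781 = (235 + 285)*781 = 520*781 = 406120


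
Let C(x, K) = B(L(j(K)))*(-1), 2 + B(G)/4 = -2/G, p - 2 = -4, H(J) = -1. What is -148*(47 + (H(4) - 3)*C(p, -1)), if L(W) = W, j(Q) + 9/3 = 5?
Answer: 148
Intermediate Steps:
j(Q) = 2 (j(Q) = -3 + 5 = 2)
p = -2 (p = 2 - 4 = -2)
B(G) = -8 - 8/G (B(G) = -8 + 4*(-2/G) = -8 - 8/G)
C(x, K) = 12 (C(x, K) = (-8 - 8/2)*(-1) = (-8 - 8*½)*(-1) = (-8 - 4)*(-1) = -12*(-1) = 12)
-148*(47 + (H(4) - 3)*C(p, -1)) = -148*(47 + (-1 - 3)*12) = -148*(47 - 4*12) = -148*(47 - 48) = -148*(-1) = 148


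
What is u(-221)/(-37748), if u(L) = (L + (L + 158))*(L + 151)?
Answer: -4970/9437 ≈ -0.52665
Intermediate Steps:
u(L) = (151 + L)*(158 + 2*L) (u(L) = (L + (158 + L))*(151 + L) = (158 + 2*L)*(151 + L) = (151 + L)*(158 + 2*L))
u(-221)/(-37748) = (23858 + 2*(-221)**2 + 460*(-221))/(-37748) = (23858 + 2*48841 - 101660)*(-1/37748) = (23858 + 97682 - 101660)*(-1/37748) = 19880*(-1/37748) = -4970/9437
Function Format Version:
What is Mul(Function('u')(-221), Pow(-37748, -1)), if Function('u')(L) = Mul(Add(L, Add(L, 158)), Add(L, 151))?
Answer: Rational(-4970, 9437) ≈ -0.52665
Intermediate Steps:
Function('u')(L) = Mul(Add(151, L), Add(158, Mul(2, L))) (Function('u')(L) = Mul(Add(L, Add(158, L)), Add(151, L)) = Mul(Add(158, Mul(2, L)), Add(151, L)) = Mul(Add(151, L), Add(158, Mul(2, L))))
Mul(Function('u')(-221), Pow(-37748, -1)) = Mul(Add(23858, Mul(2, Pow(-221, 2)), Mul(460, -221)), Pow(-37748, -1)) = Mul(Add(23858, Mul(2, 48841), -101660), Rational(-1, 37748)) = Mul(Add(23858, 97682, -101660), Rational(-1, 37748)) = Mul(19880, Rational(-1, 37748)) = Rational(-4970, 9437)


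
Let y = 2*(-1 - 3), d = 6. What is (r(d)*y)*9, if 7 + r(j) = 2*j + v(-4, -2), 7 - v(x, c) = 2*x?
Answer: -1440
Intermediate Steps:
v(x, c) = 7 - 2*x
r(j) = 8 + 2*j (r(j) = -7 + (2*j + (7 - 2*(-4))) = -7 + (2*j + (7 + 8)) = -7 + (2*j + 15) = -7 + (15 + 2*j) = 8 + 2*j)
y = -8 (y = 2*(-4) = -8)
(r(d)*y)*9 = ((8 + 2*6)*(-8))*9 = ((8 + 12)*(-8))*9 = (20*(-8))*9 = -160*9 = -1440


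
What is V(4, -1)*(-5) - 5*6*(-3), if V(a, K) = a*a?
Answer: 10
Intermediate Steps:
V(a, K) = a**2
V(4, -1)*(-5) - 5*6*(-3) = 4**2*(-5) - 5*6*(-3) = 16*(-5) - 30*(-3) = -80 + 90 = 10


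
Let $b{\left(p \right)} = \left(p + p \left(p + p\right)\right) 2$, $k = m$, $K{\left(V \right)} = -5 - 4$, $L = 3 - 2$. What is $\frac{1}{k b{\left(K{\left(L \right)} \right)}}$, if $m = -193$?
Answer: $- \frac{1}{59058} \approx -1.6932 \cdot 10^{-5}$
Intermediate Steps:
$L = 1$
$K{\left(V \right)} = -9$ ($K{\left(V \right)} = -5 - 4 = -9$)
$k = -193$
$b{\left(p \right)} = 2 p + 4 p^{2}$ ($b{\left(p \right)} = \left(p + p 2 p\right) 2 = \left(p + 2 p^{2}\right) 2 = 2 p + 4 p^{2}$)
$\frac{1}{k b{\left(K{\left(L \right)} \right)}} = \frac{1}{\left(-193\right) 2 \left(-9\right) \left(1 + 2 \left(-9\right)\right)} = \frac{1}{\left(-193\right) 2 \left(-9\right) \left(1 - 18\right)} = \frac{1}{\left(-193\right) 2 \left(-9\right) \left(-17\right)} = \frac{1}{\left(-193\right) 306} = \frac{1}{-59058} = - \frac{1}{59058}$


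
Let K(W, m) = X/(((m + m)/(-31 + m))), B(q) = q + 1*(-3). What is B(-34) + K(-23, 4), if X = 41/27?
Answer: -337/8 ≈ -42.125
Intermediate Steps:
B(q) = -3 + q (B(q) = q - 3 = -3 + q)
X = 41/27 (X = 41*(1/27) = 41/27 ≈ 1.5185)
K(W, m) = 41*(-31 + m)/(54*m) (K(W, m) = 41/(27*(((m + m)/(-31 + m)))) = 41/(27*(((2*m)/(-31 + m)))) = 41/(27*((2*m/(-31 + m)))) = 41*((-31 + m)/(2*m))/27 = 41*(-31 + m)/(54*m))
B(-34) + K(-23, 4) = (-3 - 34) + (41/54)*(-31 + 4)/4 = -37 + (41/54)*(¼)*(-27) = -37 - 41/8 = -337/8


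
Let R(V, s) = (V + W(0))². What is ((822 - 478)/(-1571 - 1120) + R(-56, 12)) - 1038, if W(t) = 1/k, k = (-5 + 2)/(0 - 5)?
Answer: 572281/299 ≈ 1914.0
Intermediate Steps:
k = ⅗ (k = -3/(-5) = -3*(-⅕) = ⅗ ≈ 0.60000)
W(t) = 5/3 (W(t) = 1/(⅗) = 5/3)
R(V, s) = (5/3 + V)² (R(V, s) = (V + 5/3)² = (5/3 + V)²)
((822 - 478)/(-1571 - 1120) + R(-56, 12)) - 1038 = ((822 - 478)/(-1571 - 1120) + (5 + 3*(-56))²/9) - 1038 = (344/(-2691) + (5 - 168)²/9) - 1038 = (344*(-1/2691) + (⅑)*(-163)²) - 1038 = (-344/2691 + (⅑)*26569) - 1038 = (-344/2691 + 26569/9) - 1038 = 882643/299 - 1038 = 572281/299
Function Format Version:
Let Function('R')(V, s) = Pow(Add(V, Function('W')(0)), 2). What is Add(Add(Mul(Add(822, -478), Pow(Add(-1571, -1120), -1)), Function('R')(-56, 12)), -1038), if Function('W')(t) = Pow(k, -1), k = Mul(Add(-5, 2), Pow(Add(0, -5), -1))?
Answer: Rational(572281, 299) ≈ 1914.0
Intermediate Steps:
k = Rational(3, 5) (k = Mul(-3, Pow(-5, -1)) = Mul(-3, Rational(-1, 5)) = Rational(3, 5) ≈ 0.60000)
Function('W')(t) = Rational(5, 3) (Function('W')(t) = Pow(Rational(3, 5), -1) = Rational(5, 3))
Function('R')(V, s) = Pow(Add(Rational(5, 3), V), 2) (Function('R')(V, s) = Pow(Add(V, Rational(5, 3)), 2) = Pow(Add(Rational(5, 3), V), 2))
Add(Add(Mul(Add(822, -478), Pow(Add(-1571, -1120), -1)), Function('R')(-56, 12)), -1038) = Add(Add(Mul(Add(822, -478), Pow(Add(-1571, -1120), -1)), Mul(Rational(1, 9), Pow(Add(5, Mul(3, -56)), 2))), -1038) = Add(Add(Mul(344, Pow(-2691, -1)), Mul(Rational(1, 9), Pow(Add(5, -168), 2))), -1038) = Add(Add(Mul(344, Rational(-1, 2691)), Mul(Rational(1, 9), Pow(-163, 2))), -1038) = Add(Add(Rational(-344, 2691), Mul(Rational(1, 9), 26569)), -1038) = Add(Add(Rational(-344, 2691), Rational(26569, 9)), -1038) = Add(Rational(882643, 299), -1038) = Rational(572281, 299)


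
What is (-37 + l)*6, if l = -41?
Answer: -468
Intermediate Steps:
(-37 + l)*6 = (-37 - 41)*6 = -78*6 = -468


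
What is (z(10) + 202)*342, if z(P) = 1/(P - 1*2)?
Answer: 276507/4 ≈ 69127.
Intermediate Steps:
z(P) = 1/(-2 + P) (z(P) = 1/(P - 2) = 1/(-2 + P))
(z(10) + 202)*342 = (1/(-2 + 10) + 202)*342 = (1/8 + 202)*342 = (⅛ + 202)*342 = (1617/8)*342 = 276507/4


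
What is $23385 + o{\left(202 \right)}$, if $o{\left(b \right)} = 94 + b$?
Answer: $23681$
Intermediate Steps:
$23385 + o{\left(202 \right)} = 23385 + \left(94 + 202\right) = 23385 + 296 = 23681$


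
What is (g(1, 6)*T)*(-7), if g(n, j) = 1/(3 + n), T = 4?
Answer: -7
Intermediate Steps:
(g(1, 6)*T)*(-7) = (4/(3 + 1))*(-7) = (4/4)*(-7) = ((¼)*4)*(-7) = 1*(-7) = -7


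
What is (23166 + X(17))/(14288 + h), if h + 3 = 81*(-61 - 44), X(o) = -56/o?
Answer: 196883/49130 ≈ 4.0074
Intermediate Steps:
h = -8508 (h = -3 + 81*(-61 - 44) = -3 + 81*(-105) = -3 - 8505 = -8508)
(23166 + X(17))/(14288 + h) = (23166 - 56/17)/(14288 - 8508) = (23166 - 56*1/17)/5780 = (23166 - 56/17)*(1/5780) = (393766/17)*(1/5780) = 196883/49130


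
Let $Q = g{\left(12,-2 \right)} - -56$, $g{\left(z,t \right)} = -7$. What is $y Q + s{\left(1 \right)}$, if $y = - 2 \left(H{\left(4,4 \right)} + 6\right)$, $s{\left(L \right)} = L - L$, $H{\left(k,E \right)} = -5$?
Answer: $-98$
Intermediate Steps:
$s{\left(L \right)} = 0$
$Q = 49$ ($Q = -7 - -56 = -7 + 56 = 49$)
$y = -2$ ($y = - 2 \left(-5 + 6\right) = \left(-2\right) 1 = -2$)
$y Q + s{\left(1 \right)} = \left(-2\right) 49 + 0 = -98 + 0 = -98$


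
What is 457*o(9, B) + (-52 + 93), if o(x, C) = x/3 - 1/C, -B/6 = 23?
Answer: 195313/138 ≈ 1415.3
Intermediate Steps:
B = -138 (B = -6*23 = -138)
o(x, C) = -1/C + x/3 (o(x, C) = x*(⅓) - 1/C = x/3 - 1/C = -1/C + x/3)
457*o(9, B) + (-52 + 93) = 457*(-1/(-138) + (⅓)*9) + (-52 + 93) = 457*(-1*(-1/138) + 3) + 41 = 457*(1/138 + 3) + 41 = 457*(415/138) + 41 = 189655/138 + 41 = 195313/138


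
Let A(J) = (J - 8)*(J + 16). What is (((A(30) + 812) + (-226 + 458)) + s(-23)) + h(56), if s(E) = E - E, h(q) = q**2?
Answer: 5192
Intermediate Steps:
A(J) = (-8 + J)*(16 + J)
s(E) = 0
(((A(30) + 812) + (-226 + 458)) + s(-23)) + h(56) = ((((-128 + 30**2 + 8*30) + 812) + (-226 + 458)) + 0) + 56**2 = ((((-128 + 900 + 240) + 812) + 232) + 0) + 3136 = (((1012 + 812) + 232) + 0) + 3136 = ((1824 + 232) + 0) + 3136 = (2056 + 0) + 3136 = 2056 + 3136 = 5192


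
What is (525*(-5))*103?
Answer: -270375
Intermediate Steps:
(525*(-5))*103 = -2625*103 = -270375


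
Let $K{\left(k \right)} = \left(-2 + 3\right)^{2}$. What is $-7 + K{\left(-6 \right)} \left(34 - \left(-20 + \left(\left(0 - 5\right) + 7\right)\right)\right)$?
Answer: $45$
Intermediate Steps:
$K{\left(k \right)} = 1$ ($K{\left(k \right)} = 1^{2} = 1$)
$-7 + K{\left(-6 \right)} \left(34 - \left(-20 + \left(\left(0 - 5\right) + 7\right)\right)\right) = -7 + 1 \left(34 - \left(-20 + \left(\left(0 - 5\right) + 7\right)\right)\right) = -7 + 1 \left(34 - \left(-20 + \left(-5 + 7\right)\right)\right) = -7 + 1 \left(34 - \left(-20 + 2\right)\right) = -7 + 1 \left(34 - -18\right) = -7 + 1 \left(34 + 18\right) = -7 + 1 \cdot 52 = -7 + 52 = 45$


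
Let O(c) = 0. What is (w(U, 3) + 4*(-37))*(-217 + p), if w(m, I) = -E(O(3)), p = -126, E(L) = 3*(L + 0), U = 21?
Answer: 50764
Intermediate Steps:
E(L) = 3*L
w(m, I) = 0 (w(m, I) = -3*0 = -1*0 = 0)
(w(U, 3) + 4*(-37))*(-217 + p) = (0 + 4*(-37))*(-217 - 126) = (0 - 148)*(-343) = -148*(-343) = 50764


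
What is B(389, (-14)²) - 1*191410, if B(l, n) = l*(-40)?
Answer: -206970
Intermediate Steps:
B(l, n) = -40*l
B(389, (-14)²) - 1*191410 = -40*389 - 1*191410 = -15560 - 191410 = -206970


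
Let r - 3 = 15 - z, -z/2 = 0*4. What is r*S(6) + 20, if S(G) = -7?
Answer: -106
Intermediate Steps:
z = 0 (z = -0*4 = -2*0 = 0)
r = 18 (r = 3 + (15 - 1*0) = 3 + (15 + 0) = 3 + 15 = 18)
r*S(6) + 20 = 18*(-7) + 20 = -126 + 20 = -106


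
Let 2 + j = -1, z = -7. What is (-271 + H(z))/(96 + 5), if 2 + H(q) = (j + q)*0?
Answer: -273/101 ≈ -2.7030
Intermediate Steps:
j = -3 (j = -2 - 1 = -3)
H(q) = -2 (H(q) = -2 + (-3 + q)*0 = -2 + 0 = -2)
(-271 + H(z))/(96 + 5) = (-271 - 2)/(96 + 5) = -273/101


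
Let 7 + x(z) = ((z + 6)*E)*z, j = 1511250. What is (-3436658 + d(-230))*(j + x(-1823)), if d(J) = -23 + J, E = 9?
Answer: -107653545268182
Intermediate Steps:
x(z) = -7 + z*(54 + 9*z) (x(z) = -7 + ((z + 6)*9)*z = -7 + ((6 + z)*9)*z = -7 + (54 + 9*z)*z = -7 + z*(54 + 9*z))
(-3436658 + d(-230))*(j + x(-1823)) = (-3436658 + (-23 - 230))*(1511250 + (-7 + 9*(-1823)² + 54*(-1823))) = (-3436658 - 253)*(1511250 + (-7 + 9*3323329 - 98442)) = -3436911*(1511250 + (-7 + 29909961 - 98442)) = -3436911*(1511250 + 29811512) = -3436911*31322762 = -107653545268182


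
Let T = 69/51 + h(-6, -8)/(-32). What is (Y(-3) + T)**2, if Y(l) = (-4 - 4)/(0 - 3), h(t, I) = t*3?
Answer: 13980121/665856 ≈ 20.996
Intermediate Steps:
h(t, I) = 3*t
T = 521/272 (T = 69/51 + (3*(-6))/(-32) = 69*(1/51) - 18*(-1/32) = 23/17 + 9/16 = 521/272 ≈ 1.9154)
Y(l) = 8/3 (Y(l) = -8/(-3) = -8*(-1/3) = 8/3)
(Y(-3) + T)**2 = (8/3 + 521/272)**2 = (3739/816)**2 = 13980121/665856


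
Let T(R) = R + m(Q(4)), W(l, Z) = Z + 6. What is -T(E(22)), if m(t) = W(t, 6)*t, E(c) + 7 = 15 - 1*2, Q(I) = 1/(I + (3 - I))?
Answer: -10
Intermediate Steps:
Q(I) = ⅓ (Q(I) = 1/3 = ⅓)
W(l, Z) = 6 + Z
E(c) = 6 (E(c) = -7 + (15 - 1*2) = -7 + (15 - 2) = -7 + 13 = 6)
m(t) = 12*t (m(t) = (6 + 6)*t = 12*t)
T(R) = 4 + R (T(R) = R + 12*(⅓) = R + 4 = 4 + R)
-T(E(22)) = -(4 + 6) = -1*10 = -10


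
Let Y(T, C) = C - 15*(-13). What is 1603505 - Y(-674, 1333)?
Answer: 1601977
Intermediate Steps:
Y(T, C) = 195 + C (Y(T, C) = C + 195 = 195 + C)
1603505 - Y(-674, 1333) = 1603505 - (195 + 1333) = 1603505 - 1*1528 = 1603505 - 1528 = 1601977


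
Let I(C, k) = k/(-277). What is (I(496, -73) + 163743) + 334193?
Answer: 137928345/277 ≈ 4.9794e+5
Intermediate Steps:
I(C, k) = -k/277 (I(C, k) = k*(-1/277) = -k/277)
(I(496, -73) + 163743) + 334193 = (-1/277*(-73) + 163743) + 334193 = (73/277 + 163743) + 334193 = 45356884/277 + 334193 = 137928345/277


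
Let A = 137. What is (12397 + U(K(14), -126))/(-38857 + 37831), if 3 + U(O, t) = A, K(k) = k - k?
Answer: -4177/342 ≈ -12.213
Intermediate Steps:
K(k) = 0
U(O, t) = 134 (U(O, t) = -3 + 137 = 134)
(12397 + U(K(14), -126))/(-38857 + 37831) = (12397 + 134)/(-38857 + 37831) = 12531/(-1026) = 12531*(-1/1026) = -4177/342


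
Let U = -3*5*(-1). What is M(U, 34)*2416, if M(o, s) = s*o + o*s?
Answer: 2464320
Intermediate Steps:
U = 15 (U = -15*(-1) = 15)
M(o, s) = 2*o*s (M(o, s) = o*s + o*s = 2*o*s)
M(U, 34)*2416 = (2*15*34)*2416 = 1020*2416 = 2464320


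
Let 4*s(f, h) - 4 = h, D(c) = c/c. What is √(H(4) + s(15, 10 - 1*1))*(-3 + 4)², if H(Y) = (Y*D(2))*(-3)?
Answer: I*√35/2 ≈ 2.958*I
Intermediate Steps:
D(c) = 1
s(f, h) = 1 + h/4
H(Y) = -3*Y (H(Y) = (Y*1)*(-3) = Y*(-3) = -3*Y)
√(H(4) + s(15, 10 - 1*1))*(-3 + 4)² = √(-3*4 + (1 + (10 - 1*1)/4))*(-3 + 4)² = √(-12 + (1 + (10 - 1)/4))*1² = √(-12 + (1 + (¼)*9))*1 = √(-12 + (1 + 9/4))*1 = √(-12 + 13/4)*1 = √(-35/4)*1 = (I*√35/2)*1 = I*√35/2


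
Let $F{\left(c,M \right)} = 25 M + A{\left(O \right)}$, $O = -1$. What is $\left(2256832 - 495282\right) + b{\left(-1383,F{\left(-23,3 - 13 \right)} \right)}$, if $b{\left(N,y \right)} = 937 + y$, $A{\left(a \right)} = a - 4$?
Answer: $1762232$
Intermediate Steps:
$A{\left(a \right)} = -4 + a$ ($A{\left(a \right)} = a - 4 = -4 + a$)
$F{\left(c,M \right)} = -5 + 25 M$ ($F{\left(c,M \right)} = 25 M - 5 = -5 + 25 M$)
$\left(2256832 - 495282\right) + b{\left(-1383,F{\left(-23,3 - 13 \right)} \right)} = \left(2256832 - 495282\right) + \left(937 + \left(-5 + 25 \left(3 - 13\right)\right)\right) = \left(2256832 - 495282\right) + \left(937 + \left(-5 + 25 \left(-10\right)\right)\right) = 1761550 + \left(937 - 255\right) = 1761550 + 682 = 1762232$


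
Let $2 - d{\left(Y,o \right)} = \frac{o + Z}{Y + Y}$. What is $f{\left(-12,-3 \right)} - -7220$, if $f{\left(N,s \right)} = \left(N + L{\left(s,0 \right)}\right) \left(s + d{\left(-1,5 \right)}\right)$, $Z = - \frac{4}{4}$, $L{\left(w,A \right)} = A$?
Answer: $7208$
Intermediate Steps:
$Z = -1$ ($Z = \left(-4\right) \frac{1}{4} = -1$)
$d{\left(Y,o \right)} = 2 - \frac{-1 + o}{2 Y}$ ($d{\left(Y,o \right)} = 2 - \frac{o - 1}{Y + Y} = 2 - \frac{-1 + o}{2 Y}$)
$f{\left(N,s \right)} = N \left(4 + s\right)$ ($f{\left(N,s \right)} = \left(N + 0\right) \left(s + \frac{1 - 5 + 4 \left(-1\right)}{2 \left(-1\right)}\right) = N \left(s + \frac{1}{2} \left(-1\right) \left(1 - 5 - 4\right)\right) = N \left(s + \frac{1}{2} \left(-1\right) \left(-8\right)\right) = N \left(s + 4\right) = N \left(4 + s\right)$)
$f{\left(-12,-3 \right)} - -7220 = - 12 \left(4 - 3\right) - -7220 = \left(-12\right) 1 + 7220 = -12 + 7220 = 7208$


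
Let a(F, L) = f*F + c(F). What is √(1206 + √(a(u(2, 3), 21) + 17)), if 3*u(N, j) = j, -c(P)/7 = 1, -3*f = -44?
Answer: √(10854 + 3*√222)/3 ≈ 34.799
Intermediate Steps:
f = 44/3 (f = -⅓*(-44) = 44/3 ≈ 14.667)
c(P) = -7 (c(P) = -7*1 = -7)
u(N, j) = j/3
a(F, L) = -7 + 44*F/3 (a(F, L) = 44*F/3 - 7 = -7 + 44*F/3)
√(1206 + √(a(u(2, 3), 21) + 17)) = √(1206 + √((-7 + 44*((⅓)*3)/3) + 17)) = √(1206 + √((-7 + (44/3)*1) + 17)) = √(1206 + √((-7 + 44/3) + 17)) = √(1206 + √(23/3 + 17)) = √(1206 + √(74/3)) = √(1206 + √222/3)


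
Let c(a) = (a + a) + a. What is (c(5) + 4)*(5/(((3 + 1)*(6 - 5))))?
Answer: 95/4 ≈ 23.750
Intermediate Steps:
c(a) = 3*a (c(a) = 2*a + a = 3*a)
(c(5) + 4)*(5/(((3 + 1)*(6 - 5)))) = (3*5 + 4)*(5/(((3 + 1)*(6 - 5)))) = (15 + 4)*(5/((4*1))) = 19*(5/4) = 95/4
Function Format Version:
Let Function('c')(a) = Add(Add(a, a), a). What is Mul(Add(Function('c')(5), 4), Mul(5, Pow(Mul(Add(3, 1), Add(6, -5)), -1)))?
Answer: Rational(95, 4) ≈ 23.750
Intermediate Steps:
Function('c')(a) = Mul(3, a) (Function('c')(a) = Add(Mul(2, a), a) = Mul(3, a))
Mul(Add(Function('c')(5), 4), Mul(5, Pow(Mul(Add(3, 1), Add(6, -5)), -1))) = Mul(Add(Mul(3, 5), 4), Mul(5, Pow(Mul(Add(3, 1), Add(6, -5)), -1))) = Mul(Add(15, 4), Mul(5, Pow(Mul(4, 1), -1))) = Mul(19, Mul(5, Pow(4, -1))) = Mul(19, Mul(5, Rational(1, 4))) = Mul(19, Rational(5, 4)) = Rational(95, 4)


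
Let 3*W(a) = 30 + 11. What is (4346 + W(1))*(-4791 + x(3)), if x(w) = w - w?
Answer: -20887163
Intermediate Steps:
x(w) = 0
W(a) = 41/3 (W(a) = (30 + 11)/3 = (1/3)*41 = 41/3)
(4346 + W(1))*(-4791 + x(3)) = (4346 + 41/3)*(-4791 + 0) = (13079/3)*(-4791) = -20887163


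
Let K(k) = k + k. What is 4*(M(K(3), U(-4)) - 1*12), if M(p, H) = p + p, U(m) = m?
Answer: 0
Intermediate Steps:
K(k) = 2*k
M(p, H) = 2*p
4*(M(K(3), U(-4)) - 1*12) = 4*(2*(2*3) - 1*12) = 4*(2*6 - 12) = 4*(12 - 12) = 4*0 = 0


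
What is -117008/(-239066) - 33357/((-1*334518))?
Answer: 7852634451/13328646698 ≈ 0.58915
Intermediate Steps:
-117008/(-239066) - 33357/((-1*334518)) = -117008*(-1/239066) - 33357/(-334518) = 58504/119533 - 33357*(-1/334518) = 58504/119533 + 11119/111506 = 7852634451/13328646698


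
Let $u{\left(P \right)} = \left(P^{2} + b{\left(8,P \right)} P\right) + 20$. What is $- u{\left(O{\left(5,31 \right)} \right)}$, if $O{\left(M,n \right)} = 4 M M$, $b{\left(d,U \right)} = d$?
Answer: $-10820$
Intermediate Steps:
$O{\left(M,n \right)} = 4 M^{2}$
$u{\left(P \right)} = 20 + P^{2} + 8 P$ ($u{\left(P \right)} = \left(P^{2} + 8 P\right) + 20 = 20 + P^{2} + 8 P$)
$- u{\left(O{\left(5,31 \right)} \right)} = - (20 + \left(4 \cdot 5^{2}\right)^{2} + 8 \cdot 4 \cdot 5^{2}) = - (20 + \left(4 \cdot 25\right)^{2} + 8 \cdot 4 \cdot 25) = - (20 + 100^{2} + 8 \cdot 100) = - (20 + 10000 + 800) = \left(-1\right) 10820 = -10820$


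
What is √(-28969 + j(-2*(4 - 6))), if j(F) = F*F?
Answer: 3*I*√3217 ≈ 170.16*I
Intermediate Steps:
j(F) = F²
√(-28969 + j(-2*(4 - 6))) = √(-28969 + (-2*(4 - 6))²) = √(-28969 + (-2*(-2))²) = √(-28969 + 4²) = √(-28969 + 16) = √(-28953) = 3*I*√3217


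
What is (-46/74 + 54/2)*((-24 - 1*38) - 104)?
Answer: -162016/37 ≈ -4378.8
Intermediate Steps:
(-46/74 + 54/2)*((-24 - 1*38) - 104) = (-46*1/74 + 54*(½))*((-24 - 38) - 104) = (-23/37 + 27)*(-62 - 104) = (976/37)*(-166) = -162016/37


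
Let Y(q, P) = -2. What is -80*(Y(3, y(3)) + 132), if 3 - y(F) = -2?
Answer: -10400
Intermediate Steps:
y(F) = 5 (y(F) = 3 - 1*(-2) = 3 + 2 = 5)
-80*(Y(3, y(3)) + 132) = -80*(-2 + 132) = -80*130 = -10400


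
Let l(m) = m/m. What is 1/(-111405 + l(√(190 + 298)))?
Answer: -1/111404 ≈ -8.9763e-6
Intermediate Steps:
l(m) = 1
1/(-111405 + l(√(190 + 298))) = 1/(-111405 + 1) = 1/(-111404) = -1/111404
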